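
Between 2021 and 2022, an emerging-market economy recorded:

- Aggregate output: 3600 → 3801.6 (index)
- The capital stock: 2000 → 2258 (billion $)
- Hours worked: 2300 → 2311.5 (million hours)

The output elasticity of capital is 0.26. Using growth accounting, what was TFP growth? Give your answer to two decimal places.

Aggregate output growth = (3801.6 − 3600) / 3600 = 5.6%.
The capital stock growth = (2258 − 2000) / 2000 = 12.9%.
Hours worked growth = (2311.5 − 2300) / 2300 = 0.5%.
Labor's share = 1 − 0.26 = 0.74.
The capital stock: 0.26 × 12.9 = 3.354 pp.
Hours worked: 0.74 × 0.5 = 0.37 pp.
TFP growth = 5.6 − 3.724 = 1.876%.

TFP grew 1.88%.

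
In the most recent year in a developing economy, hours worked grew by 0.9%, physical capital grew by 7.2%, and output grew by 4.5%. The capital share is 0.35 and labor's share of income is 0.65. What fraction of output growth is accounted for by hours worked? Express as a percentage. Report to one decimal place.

Hours worked accounted for 13.0% of growth.

Labor's share = 1 − 0.35 = 0.65.
Hours worked contributed 0.65 × 0.9 = 0.585 pp.
Share of growth = 0.585 / 4.5 × 100 = 13%.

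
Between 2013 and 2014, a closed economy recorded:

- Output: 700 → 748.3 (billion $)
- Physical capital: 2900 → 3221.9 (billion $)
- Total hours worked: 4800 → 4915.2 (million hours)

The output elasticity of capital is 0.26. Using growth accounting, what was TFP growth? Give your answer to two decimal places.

Output growth = (748.3 − 700) / 700 = 6.9%.
Physical capital growth = (3221.9 − 2900) / 2900 = 11.1%.
Total hours worked growth = (4915.2 − 4800) / 4800 = 2.4%.
Labor's share = 1 − 0.26 = 0.74.
Physical capital: 0.26 × 11.1 = 2.886 pp.
Total hours worked: 0.74 × 2.4 = 1.776 pp.
TFP growth = 6.9 − 4.662 = 2.238%.

2.24%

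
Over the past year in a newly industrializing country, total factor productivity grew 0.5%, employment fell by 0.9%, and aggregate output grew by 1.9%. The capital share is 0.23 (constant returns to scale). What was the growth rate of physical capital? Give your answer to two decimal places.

Labor's share = 1 − 0.23 = 0.77.
gY = gA + 0.77×(-0.9) + 0.23×g.
0.23×g = 1.9 − 0.5 + 0.693 = 2.093.
g = 2.093 / 0.23 = 9.1%.

9.10%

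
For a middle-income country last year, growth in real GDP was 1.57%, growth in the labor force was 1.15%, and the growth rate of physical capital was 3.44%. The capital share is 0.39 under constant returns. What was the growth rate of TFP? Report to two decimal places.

-0.47%

Labor's share = 1 − 0.39 = 0.61.
Physical capital: 0.39 × 3.44 = 1.3416 pp.
The labor force: 0.61 × 1.15 = 0.7015 pp.
TFP growth = 1.57 − 2.0431 = -0.4731%.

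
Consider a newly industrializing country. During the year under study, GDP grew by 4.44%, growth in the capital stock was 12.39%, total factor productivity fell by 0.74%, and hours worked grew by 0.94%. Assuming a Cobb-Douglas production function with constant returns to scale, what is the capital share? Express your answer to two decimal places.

gY = gA + α·gK + (1−α)·gL, so gY − gA − gL = α(gK − gL).
4.44 + 0.74 − 0.94 = α × (12.39 − 0.94).
4.24 = 11.45 α, so α = 0.3703.

The capital share is 0.37.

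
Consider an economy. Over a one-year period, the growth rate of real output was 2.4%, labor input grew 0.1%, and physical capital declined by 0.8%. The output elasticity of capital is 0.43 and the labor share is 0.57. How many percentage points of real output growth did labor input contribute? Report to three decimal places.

Labor's share = 1 − 0.43 = 0.57.
Contribution = share × growth = 0.57 × 0.1 = 0.057 pp.

0.057 percentage points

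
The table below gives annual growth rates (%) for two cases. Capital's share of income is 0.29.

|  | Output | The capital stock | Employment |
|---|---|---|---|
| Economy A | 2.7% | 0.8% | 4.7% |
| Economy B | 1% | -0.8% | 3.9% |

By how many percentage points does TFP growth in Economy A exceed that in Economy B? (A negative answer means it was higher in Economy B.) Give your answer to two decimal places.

Labor's share = 1 − 0.29 = 0.71.
Economy A: TFP = 2.7 − 0.232 − 3.337 = -0.869%.
Economy B: TFP = 1 + 0.232 − 2.769 = -1.537%.
Difference = -0.869 − (-1.537) = 0.668 pp.

0.67 percentage points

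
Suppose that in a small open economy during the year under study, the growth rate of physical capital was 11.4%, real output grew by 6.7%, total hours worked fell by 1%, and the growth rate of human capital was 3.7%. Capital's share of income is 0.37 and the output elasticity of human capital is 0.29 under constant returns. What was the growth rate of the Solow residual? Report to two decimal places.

Labor's share = 1 − 0.37 − 0.29 = 0.34.
Physical capital: 0.37 × 11.4 = 4.218 pp.
Human capital: 0.29 × 3.7 = 1.073 pp.
Total hours worked: 0.34 × (-1) = -0.34 pp.
TFP growth = 6.7 − 4.951 = 1.749%.

The Solow residual growth was 1.75%.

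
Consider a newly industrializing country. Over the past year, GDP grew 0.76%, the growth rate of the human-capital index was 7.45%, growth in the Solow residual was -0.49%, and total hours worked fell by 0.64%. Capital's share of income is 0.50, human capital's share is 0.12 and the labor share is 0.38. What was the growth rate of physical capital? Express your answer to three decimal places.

Physical capital growth was 1.198%.

Labor's share = 1 − 0.5 − 0.12 = 0.38.
gY = gA + 0.12×7.45 + 0.38×(-0.64) + 0.5×g.
0.5×g = 0.76 + 0.49 − 0.6508 = 0.5992.
g = 0.5992 / 0.5 = 1.1984%.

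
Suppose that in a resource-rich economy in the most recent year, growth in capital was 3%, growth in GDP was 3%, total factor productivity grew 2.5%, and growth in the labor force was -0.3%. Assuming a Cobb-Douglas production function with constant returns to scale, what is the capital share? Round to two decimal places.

The capital share is 0.24.

gY = gA + α·gK + (1−α)·gL, so gY − gA − gL = α(gK − gL).
3 − 2.5 + 0.3 = α × (3 − (-0.3)).
0.8 = 3.3 α, so α = 0.2424.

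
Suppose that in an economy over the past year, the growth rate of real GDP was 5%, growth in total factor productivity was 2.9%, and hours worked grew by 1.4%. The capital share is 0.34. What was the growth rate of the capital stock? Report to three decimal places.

The capital stock growth was 3.459%.

Labor's share = 1 − 0.34 = 0.66.
gY = gA + 0.66×1.4 + 0.34×g.
0.34×g = 5 − 2.9 − 0.924 = 1.176.
g = 1.176 / 0.34 = 3.45882%.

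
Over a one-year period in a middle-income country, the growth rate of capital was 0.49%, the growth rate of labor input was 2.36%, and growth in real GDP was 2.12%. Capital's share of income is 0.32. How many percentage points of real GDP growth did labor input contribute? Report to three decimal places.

Labor's share = 1 − 0.32 = 0.68.
Contribution = share × growth = 0.68 × 2.36 = 1.6048 pp.

1.605 pp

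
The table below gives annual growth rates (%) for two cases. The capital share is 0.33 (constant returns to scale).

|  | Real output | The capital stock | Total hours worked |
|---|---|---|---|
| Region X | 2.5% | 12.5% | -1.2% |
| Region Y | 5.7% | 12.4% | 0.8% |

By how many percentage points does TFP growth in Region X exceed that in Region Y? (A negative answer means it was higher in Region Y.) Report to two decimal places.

Labor's share = 1 − 0.33 = 0.67.
Region X: TFP = 2.5 − 4.125 + 0.804 = -0.821%.
Region Y: TFP = 5.7 − 4.092 − 0.536 = 1.072%.
Difference = -0.821 − (1.072) = -1.893 pp.

-1.89 percentage points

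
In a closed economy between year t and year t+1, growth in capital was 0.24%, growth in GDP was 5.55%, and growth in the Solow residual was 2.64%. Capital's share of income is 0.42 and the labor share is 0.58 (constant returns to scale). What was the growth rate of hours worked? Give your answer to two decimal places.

Labor's share = 1 − 0.42 = 0.58.
gY = gA + 0.42×0.24 + 0.58×g.
0.58×g = 5.55 − 2.64 − 0.1008 = 2.8092.
g = 2.8092 / 0.58 = 4.8434%.

Hours worked growth was 4.84%.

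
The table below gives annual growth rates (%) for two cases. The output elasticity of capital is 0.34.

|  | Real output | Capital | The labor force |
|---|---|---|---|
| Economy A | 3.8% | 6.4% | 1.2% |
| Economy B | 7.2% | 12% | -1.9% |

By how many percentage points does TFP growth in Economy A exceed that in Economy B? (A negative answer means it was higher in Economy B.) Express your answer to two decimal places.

-3.54 percentage points

Labor's share = 1 − 0.34 = 0.66.
Economy A: TFP = 3.8 − 2.176 − 0.792 = 0.832%.
Economy B: TFP = 7.2 − 4.08 + 1.254 = 4.374%.
Difference = 0.832 − (4.374) = -3.542 pp.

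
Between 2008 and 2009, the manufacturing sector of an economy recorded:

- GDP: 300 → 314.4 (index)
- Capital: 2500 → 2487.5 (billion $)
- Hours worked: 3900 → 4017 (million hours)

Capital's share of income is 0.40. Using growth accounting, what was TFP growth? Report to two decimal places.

3.20%

GDP growth = (314.4 − 300) / 300 = 4.8%.
Capital growth = (2487.5 − 2500) / 2500 = -0.5%.
Hours worked growth = (4017 − 3900) / 3900 = 3%.
Labor's share = 1 − 0.4 = 0.6.
Capital: 0.4 × (-0.5) = -0.2 pp.
Hours worked: 0.6 × 3 = 1.8 pp.
TFP growth = 4.8 − 1.6 = 3.2%.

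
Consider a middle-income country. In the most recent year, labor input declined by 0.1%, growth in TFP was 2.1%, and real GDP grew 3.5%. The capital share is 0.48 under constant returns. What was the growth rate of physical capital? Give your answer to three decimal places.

Labor's share = 1 − 0.48 = 0.52.
gY = gA + 0.52×(-0.1) + 0.48×g.
0.48×g = 3.5 − 2.1 + 0.052 = 1.452.
g = 1.452 / 0.48 = 3.025%.

Physical capital grew 3.025%.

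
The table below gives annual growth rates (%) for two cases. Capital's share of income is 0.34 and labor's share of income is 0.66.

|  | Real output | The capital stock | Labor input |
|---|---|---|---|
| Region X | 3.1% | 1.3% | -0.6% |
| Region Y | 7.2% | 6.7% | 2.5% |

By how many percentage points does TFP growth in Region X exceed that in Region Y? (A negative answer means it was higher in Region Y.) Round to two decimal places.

-0.22 percentage points

Labor's share = 1 − 0.34 = 0.66.
Region X: TFP = 3.1 − 0.442 + 0.396 = 3.054%.
Region Y: TFP = 7.2 − 2.278 − 1.65 = 3.272%.
Difference = 3.054 − (3.272) = -0.218 pp.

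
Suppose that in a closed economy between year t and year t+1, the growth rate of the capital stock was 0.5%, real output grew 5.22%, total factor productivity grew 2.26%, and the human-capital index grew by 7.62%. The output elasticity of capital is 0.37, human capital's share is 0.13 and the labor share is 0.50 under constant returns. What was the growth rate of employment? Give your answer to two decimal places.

3.57%

Labor's share = 1 − 0.37 − 0.13 = 0.5.
gY = gA + 0.37×0.5 + 0.13×7.62 + 0.5×g.
0.5×g = 5.22 − 2.26 − 1.1756 = 1.7844.
g = 1.7844 / 0.5 = 3.5688%.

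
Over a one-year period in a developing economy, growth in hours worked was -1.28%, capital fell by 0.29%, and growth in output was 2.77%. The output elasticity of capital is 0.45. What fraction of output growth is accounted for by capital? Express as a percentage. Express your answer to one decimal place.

Capital contributed 0.45 × (-0.29) = -0.1305 pp.
Share of growth = -0.1305 / 2.77 × 100 = -4.711%.

Capital accounted for -4.7% of growth.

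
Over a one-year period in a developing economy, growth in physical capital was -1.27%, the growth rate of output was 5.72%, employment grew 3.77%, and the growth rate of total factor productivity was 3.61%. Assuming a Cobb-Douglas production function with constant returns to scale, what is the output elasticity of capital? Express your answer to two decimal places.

α = 0.33

gY = gA + α·gK + (1−α)·gL, so gY − gA − gL = α(gK − gL).
5.72 − 3.61 − 3.77 = α × (-1.27 − 3.77).
-1.66 = -5.04 α, so α = 0.3294.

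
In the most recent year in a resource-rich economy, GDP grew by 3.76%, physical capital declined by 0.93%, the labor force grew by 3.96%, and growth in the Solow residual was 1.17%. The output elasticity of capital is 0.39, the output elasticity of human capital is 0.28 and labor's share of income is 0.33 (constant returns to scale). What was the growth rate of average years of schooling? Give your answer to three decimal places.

Labor's share = 1 − 0.39 − 0.28 = 0.33.
gY = gA + 0.39×(-0.93) + 0.33×3.96 + 0.28×g.
0.28×g = 3.76 − 1.17 − 0.9441 = 1.6459.
g = 1.6459 / 0.28 = 5.87821%.

5.878%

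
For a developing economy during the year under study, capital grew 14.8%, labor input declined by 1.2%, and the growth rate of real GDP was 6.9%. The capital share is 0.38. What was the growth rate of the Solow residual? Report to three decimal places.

2.020%

Labor's share = 1 − 0.38 = 0.62.
Capital: 0.38 × 14.8 = 5.624 pp.
Labor input: 0.62 × (-1.2) = -0.744 pp.
TFP growth = 6.9 − 4.88 = 2.02%.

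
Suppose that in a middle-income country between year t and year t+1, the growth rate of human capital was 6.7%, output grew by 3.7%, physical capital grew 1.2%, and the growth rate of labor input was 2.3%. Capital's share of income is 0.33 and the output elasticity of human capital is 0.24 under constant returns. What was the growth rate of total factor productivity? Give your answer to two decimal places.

Labor's share = 1 − 0.33 − 0.24 = 0.43.
Physical capital: 0.33 × 1.2 = 0.396 pp.
Human capital: 0.24 × 6.7 = 1.608 pp.
Labor input: 0.43 × 2.3 = 0.989 pp.
TFP growth = 3.7 − 2.993 = 0.707%.

Total factor productivity growth was 0.71%.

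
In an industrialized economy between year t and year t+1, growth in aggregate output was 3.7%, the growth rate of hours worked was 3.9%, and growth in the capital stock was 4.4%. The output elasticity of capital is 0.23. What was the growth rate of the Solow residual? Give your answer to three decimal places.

Labor's share = 1 − 0.23 = 0.77.
The capital stock: 0.23 × 4.4 = 1.012 pp.
Hours worked: 0.77 × 3.9 = 3.003 pp.
TFP growth = 3.7 − 4.015 = -0.315%.

-0.315%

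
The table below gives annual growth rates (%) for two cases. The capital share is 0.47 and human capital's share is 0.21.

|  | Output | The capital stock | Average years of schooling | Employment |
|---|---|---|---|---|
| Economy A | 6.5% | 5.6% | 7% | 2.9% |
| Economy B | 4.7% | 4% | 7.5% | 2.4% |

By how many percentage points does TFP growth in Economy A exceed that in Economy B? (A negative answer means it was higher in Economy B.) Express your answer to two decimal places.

Labor's share = 1 − 0.47 − 0.21 = 0.32.
Economy A: TFP = 6.5 − 2.632 − 1.47 − 0.928 = 1.47%.
Economy B: TFP = 4.7 − 1.88 − 1.575 − 0.768 = 0.477%.
Difference = 1.47 − (0.477) = 0.993 pp.

0.99 percentage points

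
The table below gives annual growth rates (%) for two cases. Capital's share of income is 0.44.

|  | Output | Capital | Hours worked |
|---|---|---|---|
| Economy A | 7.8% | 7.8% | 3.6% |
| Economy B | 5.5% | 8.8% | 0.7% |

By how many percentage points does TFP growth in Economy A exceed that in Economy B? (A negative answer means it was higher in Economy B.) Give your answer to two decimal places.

Labor's share = 1 − 0.44 = 0.56.
Economy A: TFP = 7.8 − 3.432 − 2.016 = 2.352%.
Economy B: TFP = 5.5 − 3.872 − 0.392 = 1.236%.
Difference = 2.352 − (1.236) = 1.116 pp.

1.12 percentage points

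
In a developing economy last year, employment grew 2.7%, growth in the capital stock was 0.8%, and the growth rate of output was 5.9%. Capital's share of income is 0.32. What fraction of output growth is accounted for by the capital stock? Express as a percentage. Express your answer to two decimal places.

The capital stock contributed 0.32 × 0.8 = 0.256 pp.
Share of growth = 0.256 / 5.9 × 100 = 4.339%.

The capital stock accounted for 4.34% of growth.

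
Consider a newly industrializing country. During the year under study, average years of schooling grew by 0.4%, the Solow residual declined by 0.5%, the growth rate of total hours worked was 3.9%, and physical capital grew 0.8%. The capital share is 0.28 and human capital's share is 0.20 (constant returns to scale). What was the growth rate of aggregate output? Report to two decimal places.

Labor's share = 1 − 0.28 − 0.2 = 0.52.
Physical capital: 0.28 × 0.8 = 0.224 pp.
Average years of schooling: 0.2 × 0.4 = 0.08 pp.
Total hours worked: 0.52 × 3.9 = 2.028 pp.
Output growth = -0.5 + 2.332 = 1.832%.

Aggregate output grew 1.83%.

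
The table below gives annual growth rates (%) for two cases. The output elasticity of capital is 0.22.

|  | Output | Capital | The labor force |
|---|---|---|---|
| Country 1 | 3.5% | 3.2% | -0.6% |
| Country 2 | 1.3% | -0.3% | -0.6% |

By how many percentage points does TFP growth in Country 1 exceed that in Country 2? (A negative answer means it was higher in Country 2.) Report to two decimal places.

Labor's share = 1 − 0.22 = 0.78.
Country 1: TFP = 3.5 − 0.704 + 0.468 = 3.264%.
Country 2: TFP = 1.3 + 0.066 + 0.468 = 1.834%.
Difference = 3.264 − (1.834) = 1.43 pp.

1.43 percentage points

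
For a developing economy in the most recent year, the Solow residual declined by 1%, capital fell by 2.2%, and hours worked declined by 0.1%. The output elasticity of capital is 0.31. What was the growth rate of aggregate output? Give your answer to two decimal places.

Labor's share = 1 − 0.31 = 0.69.
Capital: 0.31 × (-2.2) = -0.682 pp.
Hours worked: 0.69 × (-0.1) = -0.069 pp.
Output growth = -1 + (-0.751) = -1.751%.

-1.75%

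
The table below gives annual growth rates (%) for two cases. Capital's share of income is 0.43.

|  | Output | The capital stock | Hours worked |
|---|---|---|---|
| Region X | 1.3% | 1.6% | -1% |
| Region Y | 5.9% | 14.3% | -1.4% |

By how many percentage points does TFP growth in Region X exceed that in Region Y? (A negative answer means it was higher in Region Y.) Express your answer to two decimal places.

0.63 percentage points

Labor's share = 1 − 0.43 = 0.57.
Region X: TFP = 1.3 − 0.688 + 0.57 = 1.182%.
Region Y: TFP = 5.9 − 6.149 + 0.798 = 0.549%.
Difference = 1.182 − (0.549) = 0.633 pp.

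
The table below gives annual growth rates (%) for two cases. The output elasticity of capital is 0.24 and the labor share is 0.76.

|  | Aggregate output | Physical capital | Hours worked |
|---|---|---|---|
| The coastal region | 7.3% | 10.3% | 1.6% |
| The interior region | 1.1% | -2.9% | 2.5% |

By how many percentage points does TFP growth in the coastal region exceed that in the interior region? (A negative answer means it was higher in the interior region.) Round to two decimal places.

3.72 percentage points

Labor's share = 1 − 0.24 = 0.76.
The coastal region: TFP = 7.3 − 2.472 − 1.216 = 3.612%.
The interior region: TFP = 1.1 + 0.696 − 1.9 = -0.104%.
Difference = 3.612 − (-0.104) = 3.716 pp.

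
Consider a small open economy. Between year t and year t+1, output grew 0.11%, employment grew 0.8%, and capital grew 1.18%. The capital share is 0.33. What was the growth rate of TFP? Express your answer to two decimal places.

-0.82%

Labor's share = 1 − 0.33 = 0.67.
Capital: 0.33 × 1.18 = 0.3894 pp.
Employment: 0.67 × 0.8 = 0.536 pp.
TFP growth = 0.11 − 0.9254 = -0.8154%.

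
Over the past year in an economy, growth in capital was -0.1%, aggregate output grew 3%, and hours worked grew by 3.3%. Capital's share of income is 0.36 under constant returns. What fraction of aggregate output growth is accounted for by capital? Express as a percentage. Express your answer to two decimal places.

-1.20%

Capital contributed 0.36 × (-0.1) = -0.036 pp.
Share of growth = -0.036 / 3 × 100 = -1.2%.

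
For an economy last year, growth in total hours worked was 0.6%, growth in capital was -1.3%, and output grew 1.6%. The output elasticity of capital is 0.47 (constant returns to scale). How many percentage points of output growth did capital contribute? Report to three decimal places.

Contribution = share × growth = 0.47 × (-1.3) = -0.611 pp.

-0.611 percentage points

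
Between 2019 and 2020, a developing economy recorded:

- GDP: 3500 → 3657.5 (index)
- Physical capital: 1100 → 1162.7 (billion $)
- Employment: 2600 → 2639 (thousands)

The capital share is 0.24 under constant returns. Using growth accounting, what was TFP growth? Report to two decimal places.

GDP growth = (3657.5 − 3500) / 3500 = 4.5%.
Physical capital growth = (1162.7 − 1100) / 1100 = 5.7%.
Employment growth = (2639 − 2600) / 2600 = 1.5%.
Labor's share = 1 − 0.24 = 0.76.
Physical capital: 0.24 × 5.7 = 1.368 pp.
Employment: 0.76 × 1.5 = 1.14 pp.
TFP growth = 4.5 − 2.508 = 1.992%.

TFP growth was 1.99%.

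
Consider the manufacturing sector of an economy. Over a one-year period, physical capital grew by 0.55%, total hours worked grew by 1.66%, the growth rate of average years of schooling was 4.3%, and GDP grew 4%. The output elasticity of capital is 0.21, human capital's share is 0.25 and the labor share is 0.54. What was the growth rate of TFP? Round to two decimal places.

1.91%

Labor's share = 1 − 0.21 − 0.25 = 0.54.
Physical capital: 0.21 × 0.55 = 0.1155 pp.
Average years of schooling: 0.25 × 4.3 = 1.075 pp.
Total hours worked: 0.54 × 1.66 = 0.8964 pp.
TFP growth = 4 − 2.0869 = 1.9131%.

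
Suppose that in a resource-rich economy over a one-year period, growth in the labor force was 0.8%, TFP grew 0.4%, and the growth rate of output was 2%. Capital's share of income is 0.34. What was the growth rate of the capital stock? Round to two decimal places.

3.15%

Labor's share = 1 − 0.34 = 0.66.
gY = gA + 0.66×0.8 + 0.34×g.
0.34×g = 2 − 0.4 − 0.528 = 1.072.
g = 1.072 / 0.34 = 3.1529%.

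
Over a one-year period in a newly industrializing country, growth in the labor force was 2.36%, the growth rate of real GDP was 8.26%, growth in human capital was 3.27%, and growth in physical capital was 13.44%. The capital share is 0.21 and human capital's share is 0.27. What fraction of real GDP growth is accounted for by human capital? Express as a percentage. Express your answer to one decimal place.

10.7%

Human capital contributed 0.27 × 3.27 = 0.8829 pp.
Share of growth = 0.8829 / 8.26 × 100 = 10.689%.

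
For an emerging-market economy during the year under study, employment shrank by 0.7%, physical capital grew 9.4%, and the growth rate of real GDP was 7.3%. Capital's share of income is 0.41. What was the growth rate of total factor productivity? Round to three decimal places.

Labor's share = 1 − 0.41 = 0.59.
Physical capital: 0.41 × 9.4 = 3.854 pp.
Employment: 0.59 × (-0.7) = -0.413 pp.
TFP growth = 7.3 − 3.441 = 3.859%.

3.859%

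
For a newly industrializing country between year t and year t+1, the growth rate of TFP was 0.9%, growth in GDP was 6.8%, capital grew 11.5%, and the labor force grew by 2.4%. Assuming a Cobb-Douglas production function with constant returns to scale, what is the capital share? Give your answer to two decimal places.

The capital share is 0.38.

gY = gA + α·gK + (1−α)·gL, so gY − gA − gL = α(gK − gL).
6.8 − 0.9 − 2.4 = α × (11.5 − 2.4).
3.5 = 9.1 α, so α = 0.3846.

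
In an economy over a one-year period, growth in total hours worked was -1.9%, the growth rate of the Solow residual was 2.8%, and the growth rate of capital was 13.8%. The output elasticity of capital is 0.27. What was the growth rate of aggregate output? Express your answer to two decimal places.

Aggregate output grew 5.14%.

Labor's share = 1 − 0.27 = 0.73.
Capital: 0.27 × 13.8 = 3.726 pp.
Total hours worked: 0.73 × (-1.9) = -1.387 pp.
Output growth = 2.8 + 2.339 = 5.139%.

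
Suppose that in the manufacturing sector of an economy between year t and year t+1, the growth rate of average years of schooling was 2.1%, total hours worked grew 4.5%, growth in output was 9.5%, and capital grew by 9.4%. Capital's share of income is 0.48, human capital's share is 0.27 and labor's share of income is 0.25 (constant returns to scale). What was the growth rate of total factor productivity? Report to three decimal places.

Labor's share = 1 − 0.48 − 0.27 = 0.25.
Capital: 0.48 × 9.4 = 4.512 pp.
Average years of schooling: 0.27 × 2.1 = 0.567 pp.
Total hours worked: 0.25 × 4.5 = 1.125 pp.
TFP growth = 9.5 − 6.204 = 3.296%.

3.296%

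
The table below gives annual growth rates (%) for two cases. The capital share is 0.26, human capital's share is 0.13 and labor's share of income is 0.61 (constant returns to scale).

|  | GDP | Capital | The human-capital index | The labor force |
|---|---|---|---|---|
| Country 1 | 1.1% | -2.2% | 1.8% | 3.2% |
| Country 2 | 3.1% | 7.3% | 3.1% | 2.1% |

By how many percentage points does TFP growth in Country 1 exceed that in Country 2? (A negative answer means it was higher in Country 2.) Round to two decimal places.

Labor's share = 1 − 0.26 − 0.13 = 0.61.
Country 1: TFP = 1.1 + 0.572 − 0.234 − 1.952 = -0.514%.
Country 2: TFP = 3.1 − 1.898 − 0.403 − 1.281 = -0.482%.
Difference = -0.514 − (-0.482) = -0.032 pp.

-0.03 percentage points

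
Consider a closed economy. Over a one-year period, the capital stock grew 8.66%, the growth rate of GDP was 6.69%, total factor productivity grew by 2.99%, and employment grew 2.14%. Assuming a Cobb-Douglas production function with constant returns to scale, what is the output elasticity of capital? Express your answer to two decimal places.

gY = gA + α·gK + (1−α)·gL, so gY − gA − gL = α(gK − gL).
6.69 − 2.99 − 2.14 = α × (8.66 − 2.14).
1.56 = 6.52 α, so α = 0.2393.

0.24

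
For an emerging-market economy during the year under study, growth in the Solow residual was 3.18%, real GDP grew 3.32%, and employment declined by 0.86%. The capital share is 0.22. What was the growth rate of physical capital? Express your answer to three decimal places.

Physical capital grew 3.685%.

Labor's share = 1 − 0.22 = 0.78.
gY = gA + 0.78×(-0.86) + 0.22×g.
0.22×g = 3.32 − 3.18 + 0.6708 = 0.8108.
g = 0.8108 / 0.22 = 3.68545%.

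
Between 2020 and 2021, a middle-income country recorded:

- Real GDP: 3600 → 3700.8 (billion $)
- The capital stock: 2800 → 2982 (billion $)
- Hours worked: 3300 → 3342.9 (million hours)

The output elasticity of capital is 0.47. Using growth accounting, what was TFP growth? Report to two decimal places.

Real GDP growth = (3700.8 − 3600) / 3600 = 2.8%.
The capital stock growth = (2982 − 2800) / 2800 = 6.5%.
Hours worked growth = (3342.9 − 3300) / 3300 = 1.3%.
Labor's share = 1 − 0.47 = 0.53.
The capital stock: 0.47 × 6.5 = 3.055 pp.
Hours worked: 0.53 × 1.3 = 0.689 pp.
TFP growth = 2.8 − 3.744 = -0.944%.

-0.94%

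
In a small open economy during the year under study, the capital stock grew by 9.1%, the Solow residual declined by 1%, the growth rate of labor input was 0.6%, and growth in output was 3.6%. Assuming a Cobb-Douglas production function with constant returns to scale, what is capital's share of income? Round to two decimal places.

gY = gA + α·gK + (1−α)·gL, so gY − gA − gL = α(gK − gL).
3.6 + 1 − 0.6 = α × (9.1 − 0.6).
4 = 8.5 α, so α = 0.4706.

0.47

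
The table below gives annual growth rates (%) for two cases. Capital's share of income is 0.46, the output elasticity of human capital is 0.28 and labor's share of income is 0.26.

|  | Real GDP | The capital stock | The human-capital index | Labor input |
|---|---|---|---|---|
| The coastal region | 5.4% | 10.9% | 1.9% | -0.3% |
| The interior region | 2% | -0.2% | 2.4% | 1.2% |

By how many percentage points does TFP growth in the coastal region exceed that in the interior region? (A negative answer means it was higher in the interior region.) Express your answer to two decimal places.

-1.18 percentage points

Labor's share = 1 − 0.46 − 0.28 = 0.26.
The coastal region: TFP = 5.4 − 5.014 − 0.532 + 0.078 = -0.068%.
The interior region: TFP = 2 + 0.092 − 0.672 − 0.312 = 1.108%.
Difference = -0.068 − (1.108) = -1.176 pp.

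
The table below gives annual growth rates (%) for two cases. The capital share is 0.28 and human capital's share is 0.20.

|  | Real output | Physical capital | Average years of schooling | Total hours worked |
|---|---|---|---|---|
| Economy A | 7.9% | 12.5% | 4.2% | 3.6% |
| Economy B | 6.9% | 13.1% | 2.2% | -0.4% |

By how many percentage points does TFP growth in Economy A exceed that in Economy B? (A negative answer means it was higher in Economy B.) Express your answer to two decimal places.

-1.31 percentage points

Labor's share = 1 − 0.28 − 0.2 = 0.52.
Economy A: TFP = 7.9 − 3.5 − 0.84 − 1.872 = 1.688%.
Economy B: TFP = 6.9 − 3.668 − 0.44 + 0.208 = 3%.
Difference = 1.688 − (3) = -1.312 pp.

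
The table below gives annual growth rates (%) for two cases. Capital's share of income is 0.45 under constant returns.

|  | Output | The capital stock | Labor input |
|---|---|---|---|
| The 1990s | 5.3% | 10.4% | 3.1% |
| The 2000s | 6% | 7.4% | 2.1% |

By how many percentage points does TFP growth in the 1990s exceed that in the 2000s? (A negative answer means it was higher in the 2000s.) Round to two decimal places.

-2.60 percentage points

Labor's share = 1 − 0.45 = 0.55.
The 1990s: TFP = 5.3 − 4.68 − 1.705 = -1.085%.
The 2000s: TFP = 6 − 3.33 − 1.155 = 1.515%.
Difference = -1.085 − (1.515) = -2.6 pp.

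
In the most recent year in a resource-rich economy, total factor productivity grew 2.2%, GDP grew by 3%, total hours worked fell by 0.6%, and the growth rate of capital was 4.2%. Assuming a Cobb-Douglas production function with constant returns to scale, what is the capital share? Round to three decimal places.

α = 0.292

gY = gA + α·gK + (1−α)·gL, so gY − gA − gL = α(gK − gL).
3 − 2.2 + 0.6 = α × (4.2 − (-0.6)).
1.4 = 4.8 α, so α = 0.29167.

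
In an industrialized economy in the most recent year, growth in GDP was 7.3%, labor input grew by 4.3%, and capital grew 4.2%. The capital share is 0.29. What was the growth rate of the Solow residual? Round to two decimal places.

Labor's share = 1 − 0.29 = 0.71.
Capital: 0.29 × 4.2 = 1.218 pp.
Labor input: 0.71 × 4.3 = 3.053 pp.
TFP growth = 7.3 − 4.271 = 3.029%.

3.03%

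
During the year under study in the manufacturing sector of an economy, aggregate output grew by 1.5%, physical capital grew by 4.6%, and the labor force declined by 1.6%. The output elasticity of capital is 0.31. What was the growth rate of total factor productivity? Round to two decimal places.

1.18%

Labor's share = 1 − 0.31 = 0.69.
Physical capital: 0.31 × 4.6 = 1.426 pp.
The labor force: 0.69 × (-1.6) = -1.104 pp.
TFP growth = 1.5 − 0.322 = 1.178%.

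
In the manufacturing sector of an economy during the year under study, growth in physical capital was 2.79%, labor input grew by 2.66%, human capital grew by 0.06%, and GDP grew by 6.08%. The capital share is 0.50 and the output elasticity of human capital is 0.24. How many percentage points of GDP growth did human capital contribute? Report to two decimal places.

0.01 percentage points

Contribution = share × growth = 0.24 × 0.06 = 0.0144 pp.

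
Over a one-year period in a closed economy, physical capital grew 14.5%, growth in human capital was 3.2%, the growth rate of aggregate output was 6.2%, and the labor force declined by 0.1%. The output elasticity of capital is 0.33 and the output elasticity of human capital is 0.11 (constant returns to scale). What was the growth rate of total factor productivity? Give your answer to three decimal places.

Labor's share = 1 − 0.33 − 0.11 = 0.56.
Physical capital: 0.33 × 14.5 = 4.785 pp.
Human capital: 0.11 × 3.2 = 0.352 pp.
The labor force: 0.56 × (-0.1) = -0.056 pp.
TFP growth = 6.2 − 5.081 = 1.119%.

Total factor productivity grew 1.119%.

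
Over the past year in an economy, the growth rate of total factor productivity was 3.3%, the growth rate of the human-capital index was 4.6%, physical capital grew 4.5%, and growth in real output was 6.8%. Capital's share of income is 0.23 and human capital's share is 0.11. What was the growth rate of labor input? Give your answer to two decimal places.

2.97%

Labor's share = 1 − 0.23 − 0.11 = 0.66.
gY = gA + 0.23×4.5 + 0.11×4.6 + 0.66×g.
0.66×g = 6.8 − 3.3 − 1.541 = 1.959.
g = 1.959 / 0.66 = 2.9682%.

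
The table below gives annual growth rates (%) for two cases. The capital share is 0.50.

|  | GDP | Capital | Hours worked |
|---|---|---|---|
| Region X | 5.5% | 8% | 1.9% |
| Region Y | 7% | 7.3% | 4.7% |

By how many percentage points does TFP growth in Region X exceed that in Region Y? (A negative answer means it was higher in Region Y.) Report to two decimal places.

Labor's share = 1 − 0.5 = 0.5.
Region X: TFP = 5.5 − 4 − 0.95 = 0.55%.
Region Y: TFP = 7 − 3.65 − 2.35 = 1%.
Difference = 0.55 − (1) = -0.45 pp.

-0.45 percentage points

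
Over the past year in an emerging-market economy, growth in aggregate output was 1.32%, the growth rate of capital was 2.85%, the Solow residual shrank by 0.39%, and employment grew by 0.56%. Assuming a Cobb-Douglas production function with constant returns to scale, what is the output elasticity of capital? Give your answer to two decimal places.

gY = gA + α·gK + (1−α)·gL, so gY − gA − gL = α(gK − gL).
1.32 + 0.39 − 0.56 = α × (2.85 − 0.56).
1.15 = 2.29 α, so α = 0.5022.

α = 0.50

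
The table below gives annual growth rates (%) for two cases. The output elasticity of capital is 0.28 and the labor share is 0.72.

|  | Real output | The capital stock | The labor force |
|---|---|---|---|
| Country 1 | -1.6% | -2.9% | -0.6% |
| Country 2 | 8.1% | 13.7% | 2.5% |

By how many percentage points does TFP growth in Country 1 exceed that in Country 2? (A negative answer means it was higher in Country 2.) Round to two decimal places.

Labor's share = 1 − 0.28 = 0.72.
Country 1: TFP = -1.6 + 0.812 + 0.432 = -0.356%.
Country 2: TFP = 8.1 − 3.836 − 1.8 = 2.464%.
Difference = -0.356 − (2.464) = -2.82 pp.

-2.82 percentage points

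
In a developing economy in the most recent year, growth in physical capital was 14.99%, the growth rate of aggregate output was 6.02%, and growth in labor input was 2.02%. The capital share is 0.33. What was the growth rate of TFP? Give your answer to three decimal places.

Labor's share = 1 − 0.33 = 0.67.
Physical capital: 0.33 × 14.99 = 4.9467 pp.
Labor input: 0.67 × 2.02 = 1.3534 pp.
TFP growth = 6.02 − 6.3001 = -0.2801%.

-0.280%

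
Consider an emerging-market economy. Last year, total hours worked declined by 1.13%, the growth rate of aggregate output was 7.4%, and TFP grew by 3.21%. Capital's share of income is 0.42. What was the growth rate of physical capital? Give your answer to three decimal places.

Physical capital growth was 11.537%.

Labor's share = 1 − 0.42 = 0.58.
gY = gA + 0.58×(-1.13) + 0.42×g.
0.42×g = 7.4 − 3.21 + 0.6554 = 4.8454.
g = 4.8454 / 0.42 = 11.53667%.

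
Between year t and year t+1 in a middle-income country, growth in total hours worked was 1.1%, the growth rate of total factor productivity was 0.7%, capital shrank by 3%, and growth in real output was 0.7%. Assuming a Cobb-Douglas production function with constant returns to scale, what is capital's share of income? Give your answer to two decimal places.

gY = gA + α·gK + (1−α)·gL, so gY − gA − gL = α(gK − gL).
0.7 − 0.7 − 1.1 = α × (-3 − 1.1).
-1.1 = -4.1 α, so α = 0.2683.

Capital's share of income is 0.27.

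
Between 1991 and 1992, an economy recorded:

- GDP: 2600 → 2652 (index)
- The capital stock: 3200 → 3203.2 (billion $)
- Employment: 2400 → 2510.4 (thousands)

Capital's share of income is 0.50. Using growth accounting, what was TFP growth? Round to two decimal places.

GDP growth = (2652 − 2600) / 2600 = 2%.
The capital stock growth = (3203.2 − 3200) / 3200 = 0.1%.
Employment growth = (2510.4 − 2400) / 2400 = 4.6%.
Labor's share = 1 − 0.5 = 0.5.
The capital stock: 0.5 × 0.1 = 0.05 pp.
Employment: 0.5 × 4.6 = 2.3 pp.
TFP growth = 2 − 2.35 = -0.35%.

-0.35%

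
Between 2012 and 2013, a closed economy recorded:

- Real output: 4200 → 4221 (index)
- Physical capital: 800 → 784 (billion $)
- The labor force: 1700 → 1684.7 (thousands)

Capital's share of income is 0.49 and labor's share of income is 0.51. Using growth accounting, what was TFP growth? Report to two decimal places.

1.94%

Real output growth = (4221 − 4200) / 4200 = 0.5%.
Physical capital growth = (784 − 800) / 800 = -2%.
The labor force growth = (1684.7 − 1700) / 1700 = -0.9%.
Labor's share = 1 − 0.49 = 0.51.
Physical capital: 0.49 × (-2) = -0.98 pp.
The labor force: 0.51 × (-0.9) = -0.459 pp.
TFP growth = 0.5 + 1.439 = 1.939%.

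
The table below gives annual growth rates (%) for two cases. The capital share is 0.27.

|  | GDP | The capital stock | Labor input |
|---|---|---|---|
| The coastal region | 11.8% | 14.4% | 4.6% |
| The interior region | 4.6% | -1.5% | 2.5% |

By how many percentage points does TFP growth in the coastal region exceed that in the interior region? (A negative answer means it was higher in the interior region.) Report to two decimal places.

1.37 percentage points

Labor's share = 1 − 0.27 = 0.73.
The coastal region: TFP = 11.8 − 3.888 − 3.358 = 4.554%.
The interior region: TFP = 4.6 + 0.405 − 1.825 = 3.18%.
Difference = 4.554 − (3.18) = 1.374 pp.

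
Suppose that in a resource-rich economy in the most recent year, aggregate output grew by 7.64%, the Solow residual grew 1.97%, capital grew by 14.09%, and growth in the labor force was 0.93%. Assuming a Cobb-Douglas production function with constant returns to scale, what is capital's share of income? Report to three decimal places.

gY = gA + α·gK + (1−α)·gL, so gY − gA − gL = α(gK − gL).
7.64 − 1.97 − 0.93 = α × (14.09 − 0.93).
4.74 = 13.16 α, so α = 0.36018.

α = 0.360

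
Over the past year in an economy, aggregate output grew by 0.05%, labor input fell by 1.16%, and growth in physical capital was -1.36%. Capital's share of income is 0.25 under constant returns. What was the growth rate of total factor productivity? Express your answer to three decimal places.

1.260%

Labor's share = 1 − 0.25 = 0.75.
Physical capital: 0.25 × (-1.36) = -0.34 pp.
Labor input: 0.75 × (-1.16) = -0.87 pp.
TFP growth = 0.05 + 1.21 = 1.26%.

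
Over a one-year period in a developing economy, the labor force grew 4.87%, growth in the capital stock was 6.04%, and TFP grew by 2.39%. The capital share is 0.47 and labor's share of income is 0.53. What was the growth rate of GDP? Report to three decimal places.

GDP growth was 7.810%.

Labor's share = 1 − 0.47 = 0.53.
The capital stock: 0.47 × 6.04 = 2.8388 pp.
The labor force: 0.53 × 4.87 = 2.5811 pp.
Output growth = 2.39 + 5.4199 = 7.8099%.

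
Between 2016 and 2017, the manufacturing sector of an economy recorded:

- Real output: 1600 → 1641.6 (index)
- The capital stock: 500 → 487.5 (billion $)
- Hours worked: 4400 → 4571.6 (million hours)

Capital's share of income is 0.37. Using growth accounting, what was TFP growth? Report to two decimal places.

1.07%

Real output growth = (1641.6 − 1600) / 1600 = 2.6%.
The capital stock growth = (487.5 − 500) / 500 = -2.5%.
Hours worked growth = (4571.6 − 4400) / 4400 = 3.9%.
Labor's share = 1 − 0.37 = 0.63.
The capital stock: 0.37 × (-2.5) = -0.925 pp.
Hours worked: 0.63 × 3.9 = 2.457 pp.
TFP growth = 2.6 − 1.532 = 1.068%.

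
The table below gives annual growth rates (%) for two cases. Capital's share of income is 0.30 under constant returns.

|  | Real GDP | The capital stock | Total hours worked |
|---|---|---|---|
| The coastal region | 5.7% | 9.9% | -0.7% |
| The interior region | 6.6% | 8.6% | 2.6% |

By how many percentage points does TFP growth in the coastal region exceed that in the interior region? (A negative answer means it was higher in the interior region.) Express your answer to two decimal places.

1.02 percentage points

Labor's share = 1 − 0.3 = 0.7.
The coastal region: TFP = 5.7 − 2.97 + 0.49 = 3.22%.
The interior region: TFP = 6.6 − 2.58 − 1.82 = 2.2%.
Difference = 3.22 − (2.2) = 1.02 pp.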